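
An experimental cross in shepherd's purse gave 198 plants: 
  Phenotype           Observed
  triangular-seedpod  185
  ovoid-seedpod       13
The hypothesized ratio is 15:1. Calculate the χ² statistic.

The 15:1 ratio has 16 parts, so with N = 198 the expected counts are:
  triangular-seedpod: 198 × 15/16 = 185.625
  ovoid-seedpod: 198 × 1/16 = 12.375
χ² = Σ (O − E)² / E
  triangular-seedpod: (185 − 185.625)² / 185.625 = 0.0021
  ovoid-seedpod: (13 − 12.375)² / 12.375 = 0.0316
χ² = 0.0021 + 0.0316 = 0.0337 ≈ 0.034

0.034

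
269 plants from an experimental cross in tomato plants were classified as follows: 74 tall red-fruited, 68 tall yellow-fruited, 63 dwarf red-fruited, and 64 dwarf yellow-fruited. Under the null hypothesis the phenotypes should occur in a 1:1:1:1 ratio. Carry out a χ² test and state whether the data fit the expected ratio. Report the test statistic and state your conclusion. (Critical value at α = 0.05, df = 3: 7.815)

1.112; consistent

The 1:1:1:1 ratio has 4 parts, so with N = 269 the expected counts are:
  tall red-fruited: 269 × 1/4 = 67.25
  tall yellow-fruited: 269 × 1/4 = 67.25
  dwarf red-fruited: 269 × 1/4 = 67.25
  dwarf yellow-fruited: 269 × 1/4 = 67.25
χ² = Σ (O − E)² / E
  tall red-fruited: (74 − 67.25)² / 67.25 = 0.6775
  tall yellow-fruited: (68 − 67.25)² / 67.25 = 0.0084
  dwarf red-fruited: (63 − 67.25)² / 67.25 = 0.2686
  dwarf yellow-fruited: (64 − 67.25)² / 67.25 = 0.1571
χ² = 0.6775 + 0.0084 + 0.2686 + 0.1571 = 1.1116 ≈ 1.112
Degrees of freedom = 4 − 1 = 3; critical value at α = 0.05 is 7.815.
Since 1.112 < 7.815, we fail to reject the null hypothesis — the data are consistent with the 1:1:1:1 ratio.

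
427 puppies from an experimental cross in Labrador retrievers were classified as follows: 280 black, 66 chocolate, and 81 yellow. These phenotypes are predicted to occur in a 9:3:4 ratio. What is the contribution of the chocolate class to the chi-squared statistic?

The 9:3:4 ratio has 16 parts, so with N = 427 the expected counts are:
  black: 427 × 9/16 = 240.1875
  chocolate: 427 × 3/16 = 80.0625
  yellow: 427 × 4/16 = 106.75
Contribution of chocolate: (66 − 80.0625)² / 80.0625 = 2.4700

2.470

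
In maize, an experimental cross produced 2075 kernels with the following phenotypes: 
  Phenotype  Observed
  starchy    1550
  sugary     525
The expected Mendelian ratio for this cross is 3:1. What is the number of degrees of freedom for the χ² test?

1

A goodness-of-fit test with 2 phenotype classes has df = 2 − 1 = 1.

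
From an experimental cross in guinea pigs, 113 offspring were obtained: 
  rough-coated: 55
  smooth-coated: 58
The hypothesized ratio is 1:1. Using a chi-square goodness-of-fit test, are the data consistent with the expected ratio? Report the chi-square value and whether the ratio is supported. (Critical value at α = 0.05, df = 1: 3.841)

0.080; consistent

Total ratio parts = 2. Expected numbers out of 113:
  rough-coated: 113 × 1/2 = 56.5
  smooth-coated: 113 × 1/2 = 56.5
χ² = Σ (O − E)² / E
  rough-coated: (55 − 56.5)² / 56.5 = 0.0398
  smooth-coated: (58 − 56.5)² / 56.5 = 0.0398
χ² = 0.0398 + 0.0398 = 0.0796 ≈ 0.080
Degrees of freedom = 2 − 1 = 1; critical value at α = 0.05 is 3.841.
Since 0.080 < 3.841, we fail to reject the null hypothesis — the data are consistent with the 1:1 ratio.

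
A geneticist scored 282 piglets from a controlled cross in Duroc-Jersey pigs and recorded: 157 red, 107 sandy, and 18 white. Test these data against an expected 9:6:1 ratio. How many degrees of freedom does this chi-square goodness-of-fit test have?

2

A goodness-of-fit test with 3 phenotype classes has df = 3 − 1 = 2.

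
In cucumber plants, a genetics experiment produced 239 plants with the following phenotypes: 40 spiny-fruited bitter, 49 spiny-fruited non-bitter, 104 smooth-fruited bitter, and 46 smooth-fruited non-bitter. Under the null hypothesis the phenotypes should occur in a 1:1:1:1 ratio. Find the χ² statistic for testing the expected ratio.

44.397

Under the 1:1:1:1 hypothesis (Σ ratio = 4, N = 239):
  spiny-fruited bitter: 239 × 1/4 = 59.75
  spiny-fruited non-bitter: 239 × 1/4 = 59.75
  smooth-fruited bitter: 239 × 1/4 = 59.75
  smooth-fruited non-bitter: 239 × 1/4 = 59.75
χ² = Σ (O − E)² / E
  spiny-fruited bitter: (40 − 59.75)² / 59.75 = 6.5282
  spiny-fruited non-bitter: (49 − 59.75)² / 59.75 = 1.9341
  smooth-fruited bitter: (104 − 59.75)² / 59.75 = 32.7709
  smooth-fruited non-bitter: (46 − 59.75)² / 59.75 = 3.1642
χ² = 6.5282 + 1.9341 + 32.7709 + 3.1642 = 44.3974 ≈ 44.397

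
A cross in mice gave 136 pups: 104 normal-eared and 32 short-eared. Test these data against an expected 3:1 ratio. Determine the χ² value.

0.157

Expected counts for N = 136 under a 3:1 ratio (total parts = 4):
  normal-eared: 136 × 3/4 = 102
  short-eared: 136 × 1/4 = 34
χ² = Σ (O − E)² / E
  normal-eared: (104 − 102)² / 102 = 0.0392
  short-eared: (32 − 34)² / 34 = 0.1176
χ² = 0.0392 + 0.1176 = 0.1568 ≈ 0.157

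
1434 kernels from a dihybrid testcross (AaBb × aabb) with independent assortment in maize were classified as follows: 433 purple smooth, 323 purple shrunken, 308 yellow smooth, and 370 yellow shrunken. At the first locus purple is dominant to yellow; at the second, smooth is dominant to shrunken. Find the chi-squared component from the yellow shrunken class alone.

0.369

A dihybrid testcross with independent assortment gives a 1:1:1:1 ratio.
Total ratio parts = 4. Expected numbers out of 1434:
  purple smooth: 1434 × 1/4 = 358.5
  purple shrunken: 1434 × 1/4 = 358.5
  yellow smooth: 1434 × 1/4 = 358.5
  yellow shrunken: 1434 × 1/4 = 358.5
Contribution of yellow shrunken: (370 − 358.5)² / 358.5 = 0.3689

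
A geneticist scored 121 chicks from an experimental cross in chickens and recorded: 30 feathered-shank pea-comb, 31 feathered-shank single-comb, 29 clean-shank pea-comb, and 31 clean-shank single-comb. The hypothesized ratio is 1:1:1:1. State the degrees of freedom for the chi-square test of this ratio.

A goodness-of-fit test with 4 phenotype classes has df = 4 − 1 = 3.

3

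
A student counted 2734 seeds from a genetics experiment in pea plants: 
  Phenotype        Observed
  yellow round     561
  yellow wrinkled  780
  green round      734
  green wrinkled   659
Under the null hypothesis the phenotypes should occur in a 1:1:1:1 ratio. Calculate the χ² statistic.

Under the 1:1:1:1 hypothesis (Σ ratio = 4, N = 2734):
  yellow round: 2734 × 1/4 = 683.5
  yellow wrinkled: 2734 × 1/4 = 683.5
  green round: 2734 × 1/4 = 683.5
  green wrinkled: 2734 × 1/4 = 683.5
χ² = Σ (O − E)² / E
  yellow round: (561 − 683.5)² / 683.5 = 21.9550
  yellow wrinkled: (780 − 683.5)² / 683.5 = 13.6244
  green round: (734 − 683.5)² / 683.5 = 3.7312
  green wrinkled: (659 − 683.5)² / 683.5 = 0.8782
χ² = 21.9550 + 13.6244 + 3.7312 + 0.8782 = 40.1888 ≈ 40.189

40.189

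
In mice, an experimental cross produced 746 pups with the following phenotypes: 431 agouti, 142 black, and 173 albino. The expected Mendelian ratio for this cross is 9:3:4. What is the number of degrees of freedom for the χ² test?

A goodness-of-fit test with 3 phenotype classes has df = 3 − 1 = 2.

2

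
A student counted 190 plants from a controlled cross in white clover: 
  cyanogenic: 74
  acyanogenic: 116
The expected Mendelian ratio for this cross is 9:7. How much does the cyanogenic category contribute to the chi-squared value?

Under the 9:7 hypothesis (Σ ratio = 16, N = 190):
  cyanogenic: 190 × 9/16 = 106.875
  acyanogenic: 190 × 7/16 = 83.125
Contribution of cyanogenic: (74 − 106.875)² / 106.875 = 10.1124

10.112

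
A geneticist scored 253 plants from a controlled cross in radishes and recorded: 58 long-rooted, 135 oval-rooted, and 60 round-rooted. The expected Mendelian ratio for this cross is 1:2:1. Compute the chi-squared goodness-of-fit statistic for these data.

Under the 1:2:1 hypothesis (Σ ratio = 4, N = 253):
  long-rooted: 253 × 1/4 = 63.25
  oval-rooted: 253 × 2/4 = 126.5
  round-rooted: 253 × 1/4 = 63.25
χ² = Σ (O − E)² / E
  long-rooted: (58 − 63.25)² / 63.25 = 0.4358
  oval-rooted: (135 − 126.5)² / 126.5 = 0.5711
  round-rooted: (60 − 63.25)² / 63.25 = 0.1670
χ² = 0.4358 + 0.5711 + 0.1670 = 1.1739 ≈ 1.174

1.174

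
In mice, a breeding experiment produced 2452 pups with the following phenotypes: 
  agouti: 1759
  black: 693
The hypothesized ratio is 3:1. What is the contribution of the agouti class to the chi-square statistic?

Total ratio parts = 4. Expected numbers out of 2452:
  agouti: 2452 × 3/4 = 1839
  black: 2452 × 1/4 = 613
Contribution of agouti: (1759 − 1839)² / 1839 = 3.4802

3.480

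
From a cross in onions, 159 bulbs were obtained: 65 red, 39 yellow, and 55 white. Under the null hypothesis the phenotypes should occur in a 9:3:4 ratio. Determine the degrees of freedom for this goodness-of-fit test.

A goodness-of-fit test with 3 phenotype classes has df = 3 − 1 = 2.

2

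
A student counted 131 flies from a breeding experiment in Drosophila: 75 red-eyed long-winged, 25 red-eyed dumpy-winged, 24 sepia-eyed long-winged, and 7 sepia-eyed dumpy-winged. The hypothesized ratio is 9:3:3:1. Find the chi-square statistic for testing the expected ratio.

Under the 9:3:3:1 hypothesis (Σ ratio = 16, N = 131):
  red-eyed long-winged: 131 × 9/16 = 73.6875
  red-eyed dumpy-winged: 131 × 3/16 = 24.5625
  sepia-eyed long-winged: 131 × 3/16 = 24.5625
  sepia-eyed dumpy-winged: 131 × 1/16 = 8.1875
χ² = Σ (O − E)² / E
  red-eyed long-winged: (75 − 73.6875)² / 73.6875 = 0.0234
  red-eyed dumpy-winged: (25 − 24.5625)² / 24.5625 = 0.0078
  sepia-eyed long-winged: (24 − 24.5625)² / 24.5625 = 0.0129
  sepia-eyed dumpy-winged: (7 − 8.1875)² / 8.1875 = 0.1722
χ² = 0.0234 + 0.0078 + 0.0129 + 0.1722 = 0.2163 ≈ 0.216

0.216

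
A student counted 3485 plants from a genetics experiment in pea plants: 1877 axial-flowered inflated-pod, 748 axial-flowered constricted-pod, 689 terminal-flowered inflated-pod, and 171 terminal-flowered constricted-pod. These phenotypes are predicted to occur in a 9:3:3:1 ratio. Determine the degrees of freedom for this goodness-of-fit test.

3

A goodness-of-fit test with 4 phenotype classes has df = 4 − 1 = 3.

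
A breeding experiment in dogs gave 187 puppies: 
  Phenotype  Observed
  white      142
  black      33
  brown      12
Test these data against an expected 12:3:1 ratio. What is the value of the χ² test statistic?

0.152

Under the 12:3:1 hypothesis (Σ ratio = 16, N = 187):
  white: 187 × 12/16 = 140.25
  black: 187 × 3/16 = 35.0625
  brown: 187 × 1/16 = 11.6875
χ² = Σ (O − E)² / E
  white: (142 − 140.25)² / 140.25 = 0.0218
  black: (33 − 35.0625)² / 35.0625 = 0.1213
  brown: (12 − 11.6875)² / 11.6875 = 0.0084
χ² = 0.0218 + 0.1213 + 0.0084 = 0.1515 ≈ 0.152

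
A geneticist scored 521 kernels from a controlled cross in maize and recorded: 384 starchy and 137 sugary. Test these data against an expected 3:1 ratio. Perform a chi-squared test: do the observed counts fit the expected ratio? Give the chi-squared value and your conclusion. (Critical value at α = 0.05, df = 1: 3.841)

Total ratio parts = 4. Expected numbers out of 521:
  starchy: 521 × 3/4 = 390.75
  sugary: 521 × 1/4 = 130.25
χ² = Σ (O − E)² / E
  starchy: (384 − 390.75)² / 390.75 = 0.1166
  sugary: (137 − 130.25)² / 130.25 = 0.3498
χ² = 0.1166 + 0.3498 = 0.4664 ≈ 0.466
Degrees of freedom = 2 − 1 = 1; critical value at α = 0.05 is 3.841.
Since 0.466 < 3.841, we fail to reject the null hypothesis — the data are consistent with the 3:1 ratio.

0.466; consistent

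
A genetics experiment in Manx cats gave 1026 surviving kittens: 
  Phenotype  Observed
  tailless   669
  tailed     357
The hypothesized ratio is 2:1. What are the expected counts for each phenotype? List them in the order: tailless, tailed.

Total ratio parts = 3. Expected numbers out of 1026:
  tailless: 1026 × 2/3 = 684
  tailed: 1026 × 1/3 = 342

684, 342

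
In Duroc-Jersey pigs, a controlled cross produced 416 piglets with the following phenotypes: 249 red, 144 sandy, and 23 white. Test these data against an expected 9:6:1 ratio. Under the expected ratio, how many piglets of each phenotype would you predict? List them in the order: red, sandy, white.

The 9:6:1 ratio has 16 parts, so with N = 416 the expected counts are:
  red: 416 × 9/16 = 234
  sandy: 416 × 6/16 = 156
  white: 416 × 1/16 = 26

234, 156, 26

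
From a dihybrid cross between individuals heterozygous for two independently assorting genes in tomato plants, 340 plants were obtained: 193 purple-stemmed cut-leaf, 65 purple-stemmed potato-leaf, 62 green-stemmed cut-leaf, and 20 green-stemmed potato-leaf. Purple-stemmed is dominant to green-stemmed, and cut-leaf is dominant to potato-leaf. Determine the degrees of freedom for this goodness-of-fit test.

3

A dihybrid F₂ with independent assortment and complete dominance at both loci gives a 9:3:3:1 phenotypic ratio.
A goodness-of-fit test with 4 phenotype classes has df = 4 − 1 = 3.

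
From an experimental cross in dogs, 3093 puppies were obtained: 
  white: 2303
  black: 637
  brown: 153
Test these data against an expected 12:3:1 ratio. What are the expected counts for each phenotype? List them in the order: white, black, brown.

The 12:3:1 ratio has 16 parts, so with N = 3093 the expected counts are:
  white: 3093 × 12/16 = 2319.75
  black: 3093 × 3/16 = 579.9375
  brown: 3093 × 1/16 = 193.3125

2319.75, 579.9375, 193.3125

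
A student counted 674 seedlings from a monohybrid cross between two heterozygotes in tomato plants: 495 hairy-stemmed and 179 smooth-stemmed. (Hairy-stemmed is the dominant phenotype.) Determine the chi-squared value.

0.872

For a monohybrid cross between heterozygotes with complete dominance, the expected phenotypic ratio is 3:1.
Under the 3:1 hypothesis (Σ ratio = 4, N = 674):
  hairy-stemmed: 674 × 3/4 = 505.5
  smooth-stemmed: 674 × 1/4 = 168.5
χ² = Σ (O − E)² / E
  hairy-stemmed: (495 − 505.5)² / 505.5 = 0.2181
  smooth-stemmed: (179 − 168.5)² / 168.5 = 0.6543
χ² = 0.2181 + 0.6543 = 0.8724 ≈ 0.872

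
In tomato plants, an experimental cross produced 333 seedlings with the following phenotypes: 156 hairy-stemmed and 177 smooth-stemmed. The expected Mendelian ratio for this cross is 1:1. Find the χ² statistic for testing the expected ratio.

1.324

Expected counts for N = 333 under a 1:1 ratio (total parts = 2):
  hairy-stemmed: 333 × 1/2 = 166.5
  smooth-stemmed: 333 × 1/2 = 166.5
χ² = Σ (O − E)² / E
  hairy-stemmed: (156 − 166.5)² / 166.5 = 0.6622
  smooth-stemmed: (177 − 166.5)² / 166.5 = 0.6622
χ² = 0.6622 + 0.6622 = 1.3244 ≈ 1.324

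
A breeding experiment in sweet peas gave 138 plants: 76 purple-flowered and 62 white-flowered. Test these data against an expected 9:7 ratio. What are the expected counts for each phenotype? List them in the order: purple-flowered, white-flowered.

Expected counts for N = 138 under a 9:7 ratio (total parts = 16):
  purple-flowered: 138 × 9/16 = 77.625
  white-flowered: 138 × 7/16 = 60.375

77.625, 60.375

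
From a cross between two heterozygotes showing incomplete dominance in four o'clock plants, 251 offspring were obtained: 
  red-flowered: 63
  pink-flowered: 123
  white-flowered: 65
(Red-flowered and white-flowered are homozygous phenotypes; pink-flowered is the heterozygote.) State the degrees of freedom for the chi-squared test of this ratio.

With incomplete dominance, a heterozygote × heterozygote cross gives a 1:2:1 phenotypic ratio.
A goodness-of-fit test with 3 phenotype classes has df = 3 − 1 = 2.

2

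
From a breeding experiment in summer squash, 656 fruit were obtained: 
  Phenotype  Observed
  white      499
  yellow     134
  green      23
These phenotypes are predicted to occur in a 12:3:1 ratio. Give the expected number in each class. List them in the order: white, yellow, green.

Under the 12:3:1 hypothesis (Σ ratio = 16, N = 656):
  white: 656 × 12/16 = 492
  yellow: 656 × 3/16 = 123
  green: 656 × 1/16 = 41

492, 123, 41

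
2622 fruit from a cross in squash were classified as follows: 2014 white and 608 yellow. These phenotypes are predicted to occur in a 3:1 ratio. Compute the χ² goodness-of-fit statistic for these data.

Total ratio parts = 4. Expected numbers out of 2622:
  white: 2622 × 3/4 = 1966.5
  yellow: 2622 × 1/4 = 655.5
χ² = Σ (O − E)² / E
  white: (2014 − 1966.5)² / 1966.5 = 1.1473
  yellow: (608 − 655.5)² / 655.5 = 3.4420
χ² = 1.1473 + 3.4420 = 4.5893 ≈ 4.589

4.589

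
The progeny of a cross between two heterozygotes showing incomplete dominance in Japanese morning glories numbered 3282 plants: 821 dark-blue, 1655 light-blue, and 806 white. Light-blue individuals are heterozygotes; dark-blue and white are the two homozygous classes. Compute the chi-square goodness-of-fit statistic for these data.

With incomplete dominance, a heterozygote × heterozygote cross gives a 1:2:1 phenotypic ratio.
Under the 1:2:1 hypothesis (Σ ratio = 4, N = 3282):
  dark-blue: 3282 × 1/4 = 820.5
  light-blue: 3282 × 2/4 = 1641
  white: 3282 × 1/4 = 820.5
χ² = Σ (O − E)² / E
  dark-blue: (821 − 820.5)² / 820.5 = 0.0003
  light-blue: (1655 − 1641)² / 1641 = 0.1194
  white: (806 − 820.5)² / 820.5 = 0.2562
χ² = 0.0003 + 0.1194 + 0.2562 = 0.3759 ≈ 0.376

0.376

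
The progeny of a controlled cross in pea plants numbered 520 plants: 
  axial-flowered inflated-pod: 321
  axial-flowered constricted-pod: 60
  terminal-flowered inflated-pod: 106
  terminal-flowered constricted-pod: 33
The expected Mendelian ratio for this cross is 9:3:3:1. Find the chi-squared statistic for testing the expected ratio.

Under the 9:3:3:1 hypothesis (Σ ratio = 16, N = 520):
  axial-flowered inflated-pod: 520 × 9/16 = 292.5
  axial-flowered constricted-pod: 520 × 3/16 = 97.5
  terminal-flowered inflated-pod: 520 × 3/16 = 97.5
  terminal-flowered constricted-pod: 520 × 1/16 = 32.5
χ² = Σ (O − E)² / E
  axial-flowered inflated-pod: (321 − 292.5)² / 292.5 = 2.7769
  axial-flowered constricted-pod: (60 − 97.5)² / 97.5 = 14.4231
  terminal-flowered inflated-pod: (106 − 97.5)² / 97.5 = 0.7410
  terminal-flowered constricted-pod: (33 − 32.5)² / 32.5 = 0.0077
χ² = 2.7769 + 14.4231 + 0.7410 + 0.0077 = 17.9487 ≈ 17.949

17.949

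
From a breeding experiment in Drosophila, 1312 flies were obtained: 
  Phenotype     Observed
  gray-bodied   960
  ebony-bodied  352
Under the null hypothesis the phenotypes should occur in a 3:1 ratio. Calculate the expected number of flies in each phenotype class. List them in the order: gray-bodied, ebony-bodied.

Total ratio parts = 4. Expected numbers out of 1312:
  gray-bodied: 1312 × 3/4 = 984
  ebony-bodied: 1312 × 1/4 = 328

984, 328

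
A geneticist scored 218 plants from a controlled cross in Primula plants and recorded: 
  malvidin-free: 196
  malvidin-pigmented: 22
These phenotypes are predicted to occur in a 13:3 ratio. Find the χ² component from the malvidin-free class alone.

The 13:3 ratio has 16 parts, so with N = 218 the expected counts are:
  malvidin-free: 218 × 13/16 = 177.125
  malvidin-pigmented: 218 × 3/16 = 40.875
Contribution of malvidin-free: (196 − 177.125)² / 177.125 = 2.0114

2.011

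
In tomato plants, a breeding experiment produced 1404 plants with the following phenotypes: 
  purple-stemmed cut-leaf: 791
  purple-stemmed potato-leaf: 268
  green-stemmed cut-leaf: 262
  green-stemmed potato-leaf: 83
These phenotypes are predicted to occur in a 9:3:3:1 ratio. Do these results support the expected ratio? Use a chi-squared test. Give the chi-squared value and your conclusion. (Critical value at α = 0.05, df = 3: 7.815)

0.351; consistent

Under the 9:3:3:1 hypothesis (Σ ratio = 16, N = 1404):
  purple-stemmed cut-leaf: 1404 × 9/16 = 789.75
  purple-stemmed potato-leaf: 1404 × 3/16 = 263.25
  green-stemmed cut-leaf: 1404 × 3/16 = 263.25
  green-stemmed potato-leaf: 1404 × 1/16 = 87.75
χ² = Σ (O − E)² / E
  purple-stemmed cut-leaf: (791 − 789.75)² / 789.75 = 0.0020
  purple-stemmed potato-leaf: (268 − 263.25)² / 263.25 = 0.0857
  green-stemmed cut-leaf: (262 − 263.25)² / 263.25 = 0.0059
  green-stemmed potato-leaf: (83 − 87.75)² / 87.75 = 0.2571
χ² = 0.0020 + 0.0857 + 0.0059 + 0.2571 = 0.3507 ≈ 0.351
Degrees of freedom = 4 − 1 = 3; critical value at α = 0.05 is 7.815.
Since 0.351 < 7.815, we fail to reject the null hypothesis — the data are consistent with the 9:3:3:1 ratio.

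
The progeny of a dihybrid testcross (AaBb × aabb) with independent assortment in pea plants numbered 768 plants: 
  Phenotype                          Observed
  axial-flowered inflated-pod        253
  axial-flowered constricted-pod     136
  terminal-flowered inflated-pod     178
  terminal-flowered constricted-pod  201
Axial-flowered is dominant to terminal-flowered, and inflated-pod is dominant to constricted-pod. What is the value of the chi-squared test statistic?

37.156

A dihybrid testcross with independent assortment gives a 1:1:1:1 ratio.
The 1:1:1:1 ratio has 4 parts, so with N = 768 the expected counts are:
  axial-flowered inflated-pod: 768 × 1/4 = 192
  axial-flowered constricted-pod: 768 × 1/4 = 192
  terminal-flowered inflated-pod: 768 × 1/4 = 192
  terminal-flowered constricted-pod: 768 × 1/4 = 192
χ² = Σ (O − E)² / E
  axial-flowered inflated-pod: (253 − 192)² / 192 = 19.3802
  axial-flowered constricted-pod: (136 − 192)² / 192 = 16.3333
  terminal-flowered inflated-pod: (178 − 192)² / 192 = 1.0208
  terminal-flowered constricted-pod: (201 − 192)² / 192 = 0.4219
χ² = 19.3802 + 16.3333 + 1.0208 + 0.4219 = 37.1562 ≈ 37.156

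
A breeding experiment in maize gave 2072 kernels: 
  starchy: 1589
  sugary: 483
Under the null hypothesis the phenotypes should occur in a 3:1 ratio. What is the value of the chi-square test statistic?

The 3:1 ratio has 4 parts, so with N = 2072 the expected counts are:
  starchy: 2072 × 3/4 = 1554
  sugary: 2072 × 1/4 = 518
χ² = Σ (O − E)² / E
  starchy: (1589 − 1554)² / 1554 = 0.7883
  sugary: (483 − 518)² / 518 = 2.3649
χ² = 0.7883 + 2.3649 = 3.1532 ≈ 3.153

3.153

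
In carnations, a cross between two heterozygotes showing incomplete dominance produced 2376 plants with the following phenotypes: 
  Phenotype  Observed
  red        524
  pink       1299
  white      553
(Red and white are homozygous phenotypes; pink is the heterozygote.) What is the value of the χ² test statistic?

With incomplete dominance, a heterozygote × heterozygote cross gives a 1:2:1 phenotypic ratio.
Expected counts for N = 2376 under a 1:2:1 ratio (total parts = 4):
  red: 2376 × 1/4 = 594
  pink: 2376 × 2/4 = 1188
  white: 2376 × 1/4 = 594
χ² = Σ (O − E)² / E
  red: (524 − 594)² / 594 = 8.2492
  pink: (1299 − 1188)² / 1188 = 10.3712
  white: (553 − 594)² / 594 = 2.8300
χ² = 8.2492 + 10.3712 + 2.8300 = 21.4504 ≈ 21.450

21.450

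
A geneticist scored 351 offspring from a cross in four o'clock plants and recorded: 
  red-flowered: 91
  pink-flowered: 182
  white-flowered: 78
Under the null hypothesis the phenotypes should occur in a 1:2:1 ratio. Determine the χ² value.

1.444

The 1:2:1 ratio has 4 parts, so with N = 351 the expected counts are:
  red-flowered: 351 × 1/4 = 87.75
  pink-flowered: 351 × 2/4 = 175.5
  white-flowered: 351 × 1/4 = 87.75
χ² = Σ (O − E)² / E
  red-flowered: (91 − 87.75)² / 87.75 = 0.1204
  pink-flowered: (182 − 175.5)² / 175.5 = 0.2407
  white-flowered: (78 − 87.75)² / 87.75 = 1.0833
χ² = 0.1204 + 0.2407 + 1.0833 = 1.4444 ≈ 1.444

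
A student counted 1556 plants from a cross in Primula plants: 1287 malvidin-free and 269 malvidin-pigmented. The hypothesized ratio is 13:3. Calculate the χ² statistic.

2.183

Total ratio parts = 16. Expected numbers out of 1556:
  malvidin-free: 1556 × 13/16 = 1264.25
  malvidin-pigmented: 1556 × 3/16 = 291.75
χ² = Σ (O − E)² / E
  malvidin-free: (1287 − 1264.25)² / 1264.25 = 0.4094
  malvidin-pigmented: (269 − 291.75)² / 291.75 = 1.7740
χ² = 0.4094 + 1.7740 = 2.1834 ≈ 2.183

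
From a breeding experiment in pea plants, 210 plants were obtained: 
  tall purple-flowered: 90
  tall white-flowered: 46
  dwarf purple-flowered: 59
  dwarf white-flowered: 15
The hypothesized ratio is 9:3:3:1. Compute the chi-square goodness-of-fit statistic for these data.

Expected counts for N = 210 under a 9:3:3:1 ratio (total parts = 16):
  tall purple-flowered: 210 × 9/16 = 118.125
  tall white-flowered: 210 × 3/16 = 39.375
  dwarf purple-flowered: 210 × 3/16 = 39.375
  dwarf white-flowered: 210 × 1/16 = 13.125
χ² = Σ (O − E)² / E
  tall purple-flowered: (90 − 118.125)² / 118.125 = 6.6964
  tall white-flowered: (46 − 39.375)² / 39.375 = 1.1147
  dwarf purple-flowered: (59 − 39.375)² / 39.375 = 9.7813
  dwarf white-flowered: (15 − 13.125)² / 13.125 = 0.2679
χ² = 6.6964 + 1.1147 + 9.7813 + 0.2679 = 17.8603 ≈ 17.860

17.860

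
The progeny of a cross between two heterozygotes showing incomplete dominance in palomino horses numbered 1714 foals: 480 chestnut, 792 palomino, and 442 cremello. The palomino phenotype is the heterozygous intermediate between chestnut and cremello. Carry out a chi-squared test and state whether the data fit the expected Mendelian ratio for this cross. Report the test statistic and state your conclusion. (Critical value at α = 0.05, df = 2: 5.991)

11.545; not consistent

With incomplete dominance, a heterozygote × heterozygote cross gives a 1:2:1 phenotypic ratio.
Under the 1:2:1 hypothesis (Σ ratio = 4, N = 1714):
  chestnut: 1714 × 1/4 = 428.5
  palomino: 1714 × 2/4 = 857
  cremello: 1714 × 1/4 = 428.5
χ² = Σ (O − E)² / E
  chestnut: (480 − 428.5)² / 428.5 = 6.1896
  palomino: (792 − 857)² / 857 = 4.9300
  cremello: (442 − 428.5)² / 428.5 = 0.4253
χ² = 6.1896 + 4.9300 + 0.4253 = 11.5449 ≈ 11.545
Degrees of freedom = 3 − 1 = 2; critical value at α = 0.05 is 5.991.
Since 11.545 > 5.991, we reject the null hypothesis — the data do not fit the 1:2:1 ratio.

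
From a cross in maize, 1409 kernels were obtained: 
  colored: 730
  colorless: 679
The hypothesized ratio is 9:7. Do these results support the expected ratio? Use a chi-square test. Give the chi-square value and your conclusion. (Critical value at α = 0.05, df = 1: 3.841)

The 9:7 ratio has 16 parts, so with N = 1409 the expected counts are:
  colored: 1409 × 9/16 = 792.5625
  colorless: 1409 × 7/16 = 616.4375
χ² = Σ (O − E)² / E
  colored: (730 − 792.5625)² / 792.5625 = 4.9385
  colorless: (679 − 616.4375)² / 616.4375 = 6.3495
χ² = 4.9385 + 6.3495 = 11.288
Degrees of freedom = 2 − 1 = 1; critical value at α = 0.05 is 3.841.
Since 11.288 > 3.841, we reject the null hypothesis — the data do not fit the 9:7 ratio.

11.288; not consistent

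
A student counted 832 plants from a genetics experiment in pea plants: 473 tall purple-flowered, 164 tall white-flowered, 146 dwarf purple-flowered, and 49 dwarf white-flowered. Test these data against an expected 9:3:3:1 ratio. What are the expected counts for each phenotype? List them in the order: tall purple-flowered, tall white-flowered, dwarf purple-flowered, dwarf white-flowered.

Under the 9:3:3:1 hypothesis (Σ ratio = 16, N = 832):
  tall purple-flowered: 832 × 9/16 = 468
  tall white-flowered: 832 × 3/16 = 156
  dwarf purple-flowered: 832 × 3/16 = 156
  dwarf white-flowered: 832 × 1/16 = 52

468, 156, 156, 52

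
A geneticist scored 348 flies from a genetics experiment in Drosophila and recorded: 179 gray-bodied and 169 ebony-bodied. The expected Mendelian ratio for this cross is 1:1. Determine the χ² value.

Under the 1:1 hypothesis (Σ ratio = 2, N = 348):
  gray-bodied: 348 × 1/2 = 174
  ebony-bodied: 348 × 1/2 = 174
χ² = Σ (O − E)² / E
  gray-bodied: (179 − 174)² / 174 = 0.1437
  ebony-bodied: (169 − 174)² / 174 = 0.1437
χ² = 0.1437 + 0.1437 = 0.2874 ≈ 0.287

0.287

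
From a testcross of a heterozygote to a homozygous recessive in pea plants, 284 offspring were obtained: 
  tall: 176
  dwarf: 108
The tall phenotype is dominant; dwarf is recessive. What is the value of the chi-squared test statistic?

16.282

A testcross of a heterozygote (Aa × aa) gives a 1:1 phenotypic ratio.
Under the 1:1 hypothesis (Σ ratio = 2, N = 284):
  tall: 284 × 1/2 = 142
  dwarf: 284 × 1/2 = 142
χ² = Σ (O − E)² / E
  tall: (176 − 142)² / 142 = 8.1408
  dwarf: (108 − 142)² / 142 = 8.1408
χ² = 8.1408 + 8.1408 = 16.2816 ≈ 16.282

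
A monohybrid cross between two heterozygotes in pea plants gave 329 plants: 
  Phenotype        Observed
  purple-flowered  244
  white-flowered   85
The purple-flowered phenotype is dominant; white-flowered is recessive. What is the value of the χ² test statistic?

0.123

For a monohybrid cross between heterozygotes with complete dominance, the expected phenotypic ratio is 3:1.
Total ratio parts = 4. Expected numbers out of 329:
  purple-flowered: 329 × 3/4 = 246.75
  white-flowered: 329 × 1/4 = 82.25
χ² = Σ (O − E)² / E
  purple-flowered: (244 − 246.75)² / 246.75 = 0.0306
  white-flowered: (85 − 82.25)² / 82.25 = 0.0919
χ² = 0.0306 + 0.0919 = 0.1225 ≈ 0.123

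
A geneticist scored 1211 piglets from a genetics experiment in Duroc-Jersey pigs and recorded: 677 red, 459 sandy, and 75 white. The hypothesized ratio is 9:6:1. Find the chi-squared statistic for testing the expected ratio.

0.084

Total ratio parts = 16. Expected numbers out of 1211:
  red: 1211 × 9/16 = 681.1875
  sandy: 1211 × 6/16 = 454.125
  white: 1211 × 1/16 = 75.6875
χ² = Σ (O − E)² / E
  red: (677 − 681.1875)² / 681.1875 = 0.0257
  sandy: (459 − 454.125)² / 454.125 = 0.0523
  white: (75 − 75.6875)² / 75.6875 = 0.0062
χ² = 0.0257 + 0.0523 + 0.0062 = 0.0842 ≈ 0.084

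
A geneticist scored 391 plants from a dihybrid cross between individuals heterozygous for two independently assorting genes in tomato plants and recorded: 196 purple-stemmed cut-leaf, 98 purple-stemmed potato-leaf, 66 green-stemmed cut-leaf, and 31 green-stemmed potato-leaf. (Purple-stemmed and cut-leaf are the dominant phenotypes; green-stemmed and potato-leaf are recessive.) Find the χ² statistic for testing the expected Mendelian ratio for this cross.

13.410

A dihybrid F₂ with independent assortment and complete dominance at both loci gives a 9:3:3:1 phenotypic ratio.
Total ratio parts = 16. Expected numbers out of 391:
  purple-stemmed cut-leaf: 391 × 9/16 = 219.9375
  purple-stemmed potato-leaf: 391 × 3/16 = 73.3125
  green-stemmed cut-leaf: 391 × 3/16 = 73.3125
  green-stemmed potato-leaf: 391 × 1/16 = 24.4375
χ² = Σ (O − E)² / E
  purple-stemmed cut-leaf: (196 − 219.9375)² / 219.9375 = 2.6053
  purple-stemmed potato-leaf: (98 − 73.3125)² / 73.3125 = 8.3134
  green-stemmed cut-leaf: (66 − 73.3125)² / 73.3125 = 0.7294
  green-stemmed potato-leaf: (31 − 24.4375)² / 24.4375 = 1.7623
χ² = 2.6053 + 8.3134 + 0.7294 + 1.7623 = 13.4104 ≈ 13.410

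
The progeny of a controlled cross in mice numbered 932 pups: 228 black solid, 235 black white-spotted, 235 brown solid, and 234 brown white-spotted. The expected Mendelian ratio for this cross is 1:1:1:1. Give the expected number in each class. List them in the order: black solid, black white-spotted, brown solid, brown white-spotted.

233, 233, 233, 233

Under the 1:1:1:1 hypothesis (Σ ratio = 4, N = 932):
  black solid: 932 × 1/4 = 233
  black white-spotted: 932 × 1/4 = 233
  brown solid: 932 × 1/4 = 233
  brown white-spotted: 932 × 1/4 = 233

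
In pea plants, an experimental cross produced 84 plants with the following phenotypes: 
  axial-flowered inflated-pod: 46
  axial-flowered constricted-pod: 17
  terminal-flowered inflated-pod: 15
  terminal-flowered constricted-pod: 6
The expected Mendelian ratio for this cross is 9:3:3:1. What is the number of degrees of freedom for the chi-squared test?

3

A goodness-of-fit test with 4 phenotype classes has df = 4 − 1 = 3.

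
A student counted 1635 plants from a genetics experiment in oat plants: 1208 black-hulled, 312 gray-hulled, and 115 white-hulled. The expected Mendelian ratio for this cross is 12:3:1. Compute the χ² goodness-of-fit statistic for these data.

1.975

Expected counts for N = 1635 under a 12:3:1 ratio (total parts = 16):
  black-hulled: 1635 × 12/16 = 1226.25
  gray-hulled: 1635 × 3/16 = 306.5625
  white-hulled: 1635 × 1/16 = 102.1875
χ² = Σ (O − E)² / E
  black-hulled: (1208 − 1226.25)² / 1226.25 = 0.2716
  gray-hulled: (312 − 306.5625)² / 306.5625 = 0.0964
  white-hulled: (115 − 102.1875)² / 102.1875 = 1.6065
χ² = 0.2716 + 0.0964 + 1.6065 = 1.9745 ≈ 1.975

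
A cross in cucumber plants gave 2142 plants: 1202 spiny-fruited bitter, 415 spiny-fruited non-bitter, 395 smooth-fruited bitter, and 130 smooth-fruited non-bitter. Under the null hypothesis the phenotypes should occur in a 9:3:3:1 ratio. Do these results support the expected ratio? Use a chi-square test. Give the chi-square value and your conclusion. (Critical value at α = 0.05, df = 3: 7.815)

0.674; consistent

The 9:3:3:1 ratio has 16 parts, so with N = 2142 the expected counts are:
  spiny-fruited bitter: 2142 × 9/16 = 1204.875
  spiny-fruited non-bitter: 2142 × 3/16 = 401.625
  smooth-fruited bitter: 2142 × 3/16 = 401.625
  smooth-fruited non-bitter: 2142 × 1/16 = 133.875
χ² = Σ (O − E)² / E
  spiny-fruited bitter: (1202 − 1204.875)² / 1204.875 = 0.0069
  spiny-fruited non-bitter: (415 − 401.625)² / 401.625 = 0.4454
  smooth-fruited bitter: (395 − 401.625)² / 401.625 = 0.1093
  smooth-fruited non-bitter: (130 − 133.875)² / 133.875 = 0.1122
χ² = 0.0069 + 0.4454 + 0.1093 + 0.1122 = 0.6738 ≈ 0.674
Degrees of freedom = 4 − 1 = 3; critical value at α = 0.05 is 7.815.
Since 0.674 < 7.815, we fail to reject the null hypothesis — the data are consistent with the 9:3:3:1 ratio.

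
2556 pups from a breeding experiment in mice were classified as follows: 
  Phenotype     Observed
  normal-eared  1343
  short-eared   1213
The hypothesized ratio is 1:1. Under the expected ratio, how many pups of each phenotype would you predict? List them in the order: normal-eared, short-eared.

The 1:1 ratio has 2 parts, so with N = 2556 the expected counts are:
  normal-eared: 2556 × 1/2 = 1278
  short-eared: 2556 × 1/2 = 1278

1278, 1278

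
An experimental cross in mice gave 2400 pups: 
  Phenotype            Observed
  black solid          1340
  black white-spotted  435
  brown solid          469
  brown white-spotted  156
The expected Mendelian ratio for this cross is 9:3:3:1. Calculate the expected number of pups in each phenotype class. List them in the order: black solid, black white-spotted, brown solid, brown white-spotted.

1350, 450, 450, 150

Total ratio parts = 16. Expected numbers out of 2400:
  black solid: 2400 × 9/16 = 1350
  black white-spotted: 2400 × 3/16 = 450
  brown solid: 2400 × 3/16 = 450
  brown white-spotted: 2400 × 1/16 = 150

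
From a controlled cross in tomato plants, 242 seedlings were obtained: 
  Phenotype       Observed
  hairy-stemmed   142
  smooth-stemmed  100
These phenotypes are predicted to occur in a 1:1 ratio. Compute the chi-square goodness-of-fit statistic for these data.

The 1:1 ratio has 2 parts, so with N = 242 the expected counts are:
  hairy-stemmed: 242 × 1/2 = 121
  smooth-stemmed: 242 × 1/2 = 121
χ² = Σ (O − E)² / E
  hairy-stemmed: (142 − 121)² / 121 = 3.6446
  smooth-stemmed: (100 − 121)² / 121 = 3.6446
χ² = 3.6446 + 3.6446 = 7.2892 ≈ 7.289

7.289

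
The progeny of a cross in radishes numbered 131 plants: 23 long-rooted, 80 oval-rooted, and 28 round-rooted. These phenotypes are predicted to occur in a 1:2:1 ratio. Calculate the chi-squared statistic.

6.802

Total ratio parts = 4. Expected numbers out of 131:
  long-rooted: 131 × 1/4 = 32.75
  oval-rooted: 131 × 2/4 = 65.5
  round-rooted: 131 × 1/4 = 32.75
χ² = Σ (O − E)² / E
  long-rooted: (23 − 32.75)² / 32.75 = 2.9027
  oval-rooted: (80 − 65.5)² / 65.5 = 3.2099
  round-rooted: (28 − 32.75)² / 32.75 = 0.6889
χ² = 2.9027 + 3.2099 + 0.6889 = 6.8015 ≈ 6.802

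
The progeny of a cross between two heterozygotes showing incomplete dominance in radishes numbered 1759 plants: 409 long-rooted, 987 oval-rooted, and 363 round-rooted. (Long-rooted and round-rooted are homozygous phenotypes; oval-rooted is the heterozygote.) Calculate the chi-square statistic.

With incomplete dominance, a heterozygote × heterozygote cross gives a 1:2:1 phenotypic ratio.
Total ratio parts = 4. Expected numbers out of 1759:
  long-rooted: 1759 × 1/4 = 439.75
  oval-rooted: 1759 × 2/4 = 879.5
  round-rooted: 1759 × 1/4 = 439.75
χ² = Σ (O − E)² / E
  long-rooted: (409 − 439.75)² / 439.75 = 2.1502
  oval-rooted: (987 − 879.5)² / 879.5 = 13.1396
  round-rooted: (363 − 439.75)² / 439.75 = 13.3953
χ² = 2.1502 + 13.1396 + 13.3953 = 28.6851 ≈ 28.685

28.685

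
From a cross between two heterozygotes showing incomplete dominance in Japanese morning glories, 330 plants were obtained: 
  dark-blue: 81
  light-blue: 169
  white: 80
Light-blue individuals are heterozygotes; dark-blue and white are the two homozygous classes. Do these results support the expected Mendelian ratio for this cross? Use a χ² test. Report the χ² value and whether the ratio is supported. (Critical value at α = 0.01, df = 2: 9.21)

0.200; consistent

With incomplete dominance, a heterozygote × heterozygote cross gives a 1:2:1 phenotypic ratio.
Expected counts for N = 330 under a 1:2:1 ratio (total parts = 4):
  dark-blue: 330 × 1/4 = 82.5
  light-blue: 330 × 2/4 = 165
  white: 330 × 1/4 = 82.5
χ² = Σ (O − E)² / E
  dark-blue: (81 − 82.5)² / 82.5 = 0.0273
  light-blue: (169 − 165)² / 165 = 0.0970
  white: (80 − 82.5)² / 82.5 = 0.0758
χ² = 0.0273 + 0.0970 + 0.0758 = 0.2001 ≈ 0.200
Degrees of freedom = 3 − 1 = 2; critical value at α = 0.01 is 9.21.
Since 0.200 < 9.21, we fail to reject the null hypothesis — the data are consistent with the 1:2:1 ratio.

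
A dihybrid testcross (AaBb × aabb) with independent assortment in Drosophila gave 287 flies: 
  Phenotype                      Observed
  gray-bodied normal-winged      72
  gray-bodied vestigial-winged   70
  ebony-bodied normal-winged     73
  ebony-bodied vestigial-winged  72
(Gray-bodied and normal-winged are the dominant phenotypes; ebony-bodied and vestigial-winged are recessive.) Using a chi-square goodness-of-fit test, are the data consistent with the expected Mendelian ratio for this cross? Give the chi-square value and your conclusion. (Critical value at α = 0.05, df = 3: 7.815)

A dihybrid testcross with independent assortment gives a 1:1:1:1 ratio.
Expected counts for N = 287 under a 1:1:1:1 ratio (total parts = 4):
  gray-bodied normal-winged: 287 × 1/4 = 71.75
  gray-bodied vestigial-winged: 287 × 1/4 = 71.75
  ebony-bodied normal-winged: 287 × 1/4 = 71.75
  ebony-bodied vestigial-winged: 287 × 1/4 = 71.75
χ² = Σ (O − E)² / E
  gray-bodied normal-winged: (72 − 71.75)² / 71.75 = 0.0009
  gray-bodied vestigial-winged: (70 − 71.75)² / 71.75 = 0.0427
  ebony-bodied normal-winged: (73 − 71.75)² / 71.75 = 0.0218
  ebony-bodied vestigial-winged: (72 − 71.75)² / 71.75 = 0.0009
χ² = 0.0009 + 0.0427 + 0.0218 + 0.0009 = 0.0663 ≈ 0.066
Degrees of freedom = 4 − 1 = 3; critical value at α = 0.05 is 7.815.
Since 0.066 < 7.815, we fail to reject the null hypothesis — the data are consistent with the 1:1:1:1 ratio.

0.066; consistent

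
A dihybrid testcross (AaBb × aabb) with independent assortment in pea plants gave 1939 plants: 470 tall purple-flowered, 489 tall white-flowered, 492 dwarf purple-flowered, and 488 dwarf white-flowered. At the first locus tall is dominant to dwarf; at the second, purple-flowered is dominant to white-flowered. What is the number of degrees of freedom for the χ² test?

A dihybrid testcross with independent assortment gives a 1:1:1:1 ratio.
A goodness-of-fit test with 4 phenotype classes has df = 4 − 1 = 3.

3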